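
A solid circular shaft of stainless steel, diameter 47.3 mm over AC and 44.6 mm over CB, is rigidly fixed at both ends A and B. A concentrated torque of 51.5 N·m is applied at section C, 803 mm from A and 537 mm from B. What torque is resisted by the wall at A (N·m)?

Compatibility: T_A·a/J_AC = T_B·b/J_CB with T_A + T_B = T₀.
J_AC = 4.91×10^-7 m⁴, J_CB = 3.88×10^-7 m⁴, so T_A = T₀·(J_AC/a)/((J_AC/a)+(J_CB/b)) = 23.60 N·m, T_B = 27.90 N·m.

23.6 N·m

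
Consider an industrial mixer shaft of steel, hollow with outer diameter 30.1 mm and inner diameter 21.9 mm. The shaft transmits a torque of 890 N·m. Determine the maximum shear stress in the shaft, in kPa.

231000 kPa

J = π(d_o⁴ − d_i⁴)/32 = π(0.0301⁴ − 0.0219⁴)/32 = 5.800×10^-8 m⁴.
τ_max = T·r/J = 890.0 × 0.0151 / 5.800×10^-8 = 2.309×10^8 Pa.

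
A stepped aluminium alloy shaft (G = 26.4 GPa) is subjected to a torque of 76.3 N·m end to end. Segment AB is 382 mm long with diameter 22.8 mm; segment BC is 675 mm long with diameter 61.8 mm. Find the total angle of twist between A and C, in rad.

J_AB = π(0.0228)⁴/32 = 2.65×10^-8 m⁴; J_BC = π(0.0618)⁴/32 = 1.43×10^-6 m⁴.
θ = (T/G)·Σ L_i/J_i = (76.30/26.4×10⁹)·(0.382/2.65×10^-8 + 0.675/1.43×10^-6) = 0.04298 rad.

0.0430 rad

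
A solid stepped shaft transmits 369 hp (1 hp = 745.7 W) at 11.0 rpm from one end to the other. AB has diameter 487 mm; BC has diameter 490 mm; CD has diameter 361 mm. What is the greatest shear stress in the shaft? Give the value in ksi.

ω = 2π·11.0/60 = 1.152 rad/s, so T = P/ω = 369×745.7 / 1.152 = 238900 N·m.
Under the same torque, τ_max = 16T/(πd³) is largest where d is smallest — segment CD (d = 361 mm).
τ_max = 16·238900/(π·(0.361)³) = 2.586×10^7 Pa.

3.75 ksi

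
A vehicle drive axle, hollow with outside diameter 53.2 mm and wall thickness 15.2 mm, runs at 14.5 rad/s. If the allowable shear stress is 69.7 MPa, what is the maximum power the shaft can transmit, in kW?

J = π(d_o⁴ − d_i⁴)/32 = π(0.0532⁴ − 0.0228⁴)/32 = 7.599×10^-7 m⁴.
T_max = τ_allow·J/r = 6.97×10^7 × 7.599×10^-7 / 0.0266 = 1991 N·m.
ω = 14.5 rad/s, so P_max = T_max·ω = 2.887×10^4 W.

28.9 kW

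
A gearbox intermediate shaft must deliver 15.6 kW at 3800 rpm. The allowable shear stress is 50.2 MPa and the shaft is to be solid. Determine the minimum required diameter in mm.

15.8 mm

ω = 2π·3800/60 = 397.9 rad/s, so T = P/ω = 15.6×10³ / 397.9 = 39.20 N·m.
For a solid shaft τ_max = 16T/(πd³), so d = (16T/(π τ_allow))^(1/3) = (16·39.20/(π·5.02×10^7))^(1/3) = 0.01584 m.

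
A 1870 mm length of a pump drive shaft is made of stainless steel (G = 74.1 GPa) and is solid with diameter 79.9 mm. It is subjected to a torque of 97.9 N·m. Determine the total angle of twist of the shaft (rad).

J = πd⁴/32 = π(0.0799)⁴/32 = 4.001×10^-6 m⁴.
θ = T·L/(G·J) = 97.90 × 1.87 / (74.1×10⁹ × 4.001×10^-6) = 6.175×10^-4 rad.

6.17e-4 rad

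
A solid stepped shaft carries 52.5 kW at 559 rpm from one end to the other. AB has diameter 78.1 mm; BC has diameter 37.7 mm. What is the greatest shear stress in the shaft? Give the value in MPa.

85.2 MPa

ω = 2π·559/60 = 58.54 rad/s, so T = P/ω = 52.5×10³ / 58.54 = 896.8 N·m.
Under the same torque, τ_max = 16T/(πd³) is largest where d is smallest — segment BC (d = 37.7 mm).
τ_max = 16·896.8/(π·(0.0377)³) = 8.524×10^7 Pa.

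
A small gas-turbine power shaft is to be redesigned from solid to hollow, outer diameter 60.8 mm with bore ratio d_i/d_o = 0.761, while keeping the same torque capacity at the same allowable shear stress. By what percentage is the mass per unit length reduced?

44.7 %

Equal τ_max and T ⇒ the solid shaft needs d_s³ = d_o³(1−k⁴), so d_s = 60.8·(1−0.761⁴)^(1/3) = 53.06 mm.
Area ratio A_h/A_s = d_o²(1−k²)/d_s² = (1−k²)/(1−k⁴)^(2/3) = 0.5526.
Mass saving = 1 − 0.5526 = 44.7 %.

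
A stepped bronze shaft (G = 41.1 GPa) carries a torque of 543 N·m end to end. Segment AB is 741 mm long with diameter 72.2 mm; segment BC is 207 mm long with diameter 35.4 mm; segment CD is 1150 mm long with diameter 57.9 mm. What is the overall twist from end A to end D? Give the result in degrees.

2.02°

J_AB = π(0.0722)⁴/32 = 2.67×10^-6 m⁴; J_BC = π(0.0354)⁴/32 = 1.54×10^-7 m⁴; J_CD = π(0.0579)⁴/32 = 1.10×10^-6 m⁴.
θ = (T/G)·Σ L_i/J_i = (543.0/41.1×10⁹)·(0.741/2.67×10^-6 + 0.207/1.54×10^-7 + 1.15/1.10×10^-6) = 0.03518 rad.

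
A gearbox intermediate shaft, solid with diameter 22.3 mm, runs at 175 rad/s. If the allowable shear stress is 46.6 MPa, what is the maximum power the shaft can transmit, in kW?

J = πd⁴/32 = π(0.0223)⁴/32 = 2.428×10^-8 m⁴.
T_max = τ_allow·J/r = 4.66×10^7 × 2.428×10^-8 / 0.0112 = 101.5 N·m.
ω = 175 rad/s, so P_max = T_max·ω = 1.776×10^4 W.

17.8 kW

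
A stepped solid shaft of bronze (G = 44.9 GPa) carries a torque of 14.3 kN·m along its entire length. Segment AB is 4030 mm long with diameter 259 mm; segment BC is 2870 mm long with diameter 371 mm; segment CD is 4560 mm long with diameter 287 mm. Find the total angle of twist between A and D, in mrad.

J_AB = π(0.259)⁴/32 = 4.42×10^-4 m⁴; J_BC = π(0.371)⁴/32 = 1.86×10^-3 m⁴; J_CD = π(0.287)⁴/32 = 6.66×10^-4 m⁴.
θ = (T/G)·Σ L_i/J_i = (14300/44.9×10⁹)·(4.03/4.42×10^-4 + 2.87/1.86×10^-3 + 4.56/6.66×10^-4) = 5.577×10^-3 rad.

5.58 mrad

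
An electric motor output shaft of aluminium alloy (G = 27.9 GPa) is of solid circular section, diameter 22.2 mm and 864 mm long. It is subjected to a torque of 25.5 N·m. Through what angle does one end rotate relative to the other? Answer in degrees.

1.90°

J = πd⁴/32 = π(0.0222)⁴/32 = 2.385×10^-8 m⁴.
θ = T·L/(G·J) = 25.50 × 0.864 / (27.9×10⁹ × 2.385×10^-8) = 0.03312 rad.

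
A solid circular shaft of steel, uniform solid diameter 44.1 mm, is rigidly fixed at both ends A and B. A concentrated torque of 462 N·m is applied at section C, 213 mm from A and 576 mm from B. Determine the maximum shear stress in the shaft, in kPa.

With uniform GJ and both ends fixed, compatibility θ_AC = θ_CB gives T_A·a = T_B·b, together with T_A + T_B = T₀.
T_A = T₀·b/(a+b) = 462.0·576/789.0 = 337.3 N·m; T_B = 124.7 N·m.
τ in each portion: τ_AC = 2.00×10^7 Pa, τ_CB = 7.41×10^6 Pa; maximum is in AC.
τ_max = T_AC·r/J = 337.3·0.0221/3.71×10^-7 = 2.003×10^7 Pa.

20000 kPa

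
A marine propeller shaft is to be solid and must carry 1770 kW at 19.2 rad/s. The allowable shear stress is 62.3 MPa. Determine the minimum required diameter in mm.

ω = 19.2 rad/s, so T = P/ω = 1770×10³ / 19.20 = 92190 N·m.
For a solid shaft τ_max = 16T/(πd³), so d = (16T/(π τ_allow))^(1/3) = (16·92190/(π·6.23×10^7))^(1/3) = 0.1961 m.

196 mm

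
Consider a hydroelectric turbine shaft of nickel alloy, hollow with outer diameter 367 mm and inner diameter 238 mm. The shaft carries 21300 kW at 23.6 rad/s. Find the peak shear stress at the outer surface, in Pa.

ω = 23.6 rad/s, so T = P/ω = 21300×10³ / 23.60 = 902500 N·m.
J = π(d_o⁴ − d_i⁴)/32 = π(0.367⁴ − 0.238⁴)/32 = 1.466×10^-3 m⁴.
τ_max = T·r/J = 902500 × 0.183 / 1.466×10^-3 = 1.130×10^8 Pa.

1.13e8 Pa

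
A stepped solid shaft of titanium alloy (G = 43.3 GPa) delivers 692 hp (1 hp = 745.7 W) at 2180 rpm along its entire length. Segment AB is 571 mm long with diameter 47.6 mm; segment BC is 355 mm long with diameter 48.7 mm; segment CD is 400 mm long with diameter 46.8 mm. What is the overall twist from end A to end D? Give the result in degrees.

7.85°

ω = 2π·2180/60 = 228.3 rad/s, so T = P/ω = 692×745.7 / 228.3 = 2260 N·m.
J_AB = π(0.0476)⁴/32 = 5.04×10^-7 m⁴; J_BC = π(0.0487)⁴/32 = 5.52×10^-7 m⁴; J_CD = π(0.0468)⁴/32 = 4.71×10^-7 m⁴.
θ = (T/G)·Σ L_i/J_i = (2260/43.3×10⁹)·(0.571/5.04×10^-7 + 0.355/5.52×10^-7 + 0.400/4.71×10^-7) = 0.1370 rad.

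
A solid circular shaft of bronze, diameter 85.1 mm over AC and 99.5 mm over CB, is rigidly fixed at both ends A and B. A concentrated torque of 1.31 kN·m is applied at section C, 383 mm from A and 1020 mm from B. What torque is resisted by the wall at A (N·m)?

Compatibility: T_A·a/J_AC = T_B·b/J_CB with T_A + T_B = T₀.
J_AC = 5.15×10^-6 m⁴, J_CB = 9.62×10^-6 m⁴, so T_A = T₀·(J_AC/a)/((J_AC/a)+(J_CB/b)) = 769.8 N·m, T_B = 540.2 N·m.

770 N·m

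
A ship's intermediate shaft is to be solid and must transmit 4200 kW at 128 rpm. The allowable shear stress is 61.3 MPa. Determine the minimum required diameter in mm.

296 mm

ω = 2π·128/60 = 13.40 rad/s, so T = P/ω = 4200×10³ / 13.40 = 313300 N·m.
For a solid shaft τ_max = 16T/(πd³), so d = (16T/(π τ_allow))^(1/3) = (16·313300/(π·6.13×10^7))^(1/3) = 0.2964 m.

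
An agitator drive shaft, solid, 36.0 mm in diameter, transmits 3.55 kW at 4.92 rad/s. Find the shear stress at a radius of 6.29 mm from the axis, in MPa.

27.5 MPa

ω = 4.92 rad/s, so T = P/ω = 3.55×10³ / 4.920 = 721.5 N·m.
J = πd⁴/32 = π(0.0360)⁴/32 = 1.649×10^-7 m⁴.
Shear stress varies linearly with radius: τ = T·r/J = 721.5 × 0.00629 / 1.649×10^-7 = 2.752×10^7 Pa.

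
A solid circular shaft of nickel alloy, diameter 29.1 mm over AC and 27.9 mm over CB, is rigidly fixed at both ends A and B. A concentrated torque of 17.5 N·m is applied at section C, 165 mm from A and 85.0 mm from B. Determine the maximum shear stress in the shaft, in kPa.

2550 kPa

Compatibility: T_A·a/J_AC = T_B·b/J_CB with T_A + T_B = T₀.
J_AC = 7.04×10^-8 m⁴, J_CB = 5.95×10^-8 m⁴, so T_A = T₀·(J_AC/a)/((J_AC/a)+(J_CB/b)) = 6.628 N·m, T_B = 10.87 N·m.
τ in each portion: τ_AC = 1.37×10^6 Pa, τ_CB = 2.55×10^6 Pa; maximum is in CB.
τ_max = T_CB·r/J = 10.87·0.0139/5.95×10^-8 = 2.550×10^6 Pa.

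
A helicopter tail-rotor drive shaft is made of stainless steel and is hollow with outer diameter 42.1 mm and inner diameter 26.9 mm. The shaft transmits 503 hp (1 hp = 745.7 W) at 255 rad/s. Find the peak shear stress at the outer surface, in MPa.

ω = 255 rad/s, so T = P/ω = 503×745.7 / 255.0 = 1471 N·m.
J = π(d_o⁴ − d_i⁴)/32 = π(0.0421⁴ − 0.0269⁴)/32 = 2.570×10^-7 m⁴.
τ_max = T·r/J = 1471 × 0.0210 / 2.570×10^-7 = 1.205×10^8 Pa.

120 MPa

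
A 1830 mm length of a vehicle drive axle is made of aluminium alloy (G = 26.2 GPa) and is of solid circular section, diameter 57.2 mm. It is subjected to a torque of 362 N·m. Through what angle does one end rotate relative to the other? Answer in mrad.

J = πd⁴/32 = π(0.0572)⁴/32 = 1.051×10^-6 m⁴.
θ = T·L/(G·J) = 362.0 × 1.83 / (26.2×10⁹ × 1.051×10^-6) = 0.02406 rad.

24.1 mrad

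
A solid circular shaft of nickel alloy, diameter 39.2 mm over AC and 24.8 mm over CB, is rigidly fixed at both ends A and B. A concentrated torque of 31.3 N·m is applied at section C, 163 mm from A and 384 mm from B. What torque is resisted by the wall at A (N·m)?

29.3 N·m

Compatibility: T_A·a/J_AC = T_B·b/J_CB with T_A + T_B = T₀.
J_AC = 2.32×10^-7 m⁴, J_CB = 3.71×10^-8 m⁴, so T_A = T₀·(J_AC/a)/((J_AC/a)+(J_CB/b)) = 29.31 N·m, T_B = 1.993 N·m.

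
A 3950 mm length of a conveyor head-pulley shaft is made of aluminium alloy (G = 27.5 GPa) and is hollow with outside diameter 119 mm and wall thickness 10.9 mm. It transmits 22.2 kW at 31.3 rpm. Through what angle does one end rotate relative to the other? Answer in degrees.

ω = 2π·31.3/60 = 3.278 rad/s, so T = P/ω = 22.2×10³ / 3.278 = 6773 N·m.
J = π(d_o⁴ − d_i⁴)/32 = π(0.119⁴ − 0.0972⁴)/32 = 1.092×10^-5 m⁴.
θ = T·L/(G·J) = 6773 × 3.95 / (27.5×10⁹ × 1.092×10^-5) = 0.08905 rad.

5.10°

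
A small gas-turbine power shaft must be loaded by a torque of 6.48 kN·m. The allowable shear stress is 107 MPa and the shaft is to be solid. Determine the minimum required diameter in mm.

67.6 mm

For a solid shaft τ_max = 16T/(πd³), so d = (16T/(π τ_allow))^(1/3) = (16·6480/(π·1.07×10^8))^(1/3) = 0.06756 m.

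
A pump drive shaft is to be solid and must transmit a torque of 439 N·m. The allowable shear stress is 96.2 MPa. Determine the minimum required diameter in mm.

28.5 mm

For a solid shaft τ_max = 16T/(πd³), so d = (16T/(π τ_allow))^(1/3) = (16·439.0/(π·9.62×10^7))^(1/3) = 0.02854 m.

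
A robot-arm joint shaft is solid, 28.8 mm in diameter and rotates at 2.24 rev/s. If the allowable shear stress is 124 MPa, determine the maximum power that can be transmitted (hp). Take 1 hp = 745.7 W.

J = πd⁴/32 = π(0.0288)⁴/32 = 6.754×10^-8 m⁴.
T_max = τ_allow·J/r = 1.24×10^8 × 6.754×10^-8 / 0.0144 = 581.6 N·m.
ω = 2π·2.24 = 14.07 rad/s, so P_max = T_max·ω = 8186 W.

11.0 hp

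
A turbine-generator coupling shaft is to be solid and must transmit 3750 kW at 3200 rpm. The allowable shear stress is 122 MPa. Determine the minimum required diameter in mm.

ω = 2π·3200/60 = 335.1 rad/s, so T = P/ω = 3750×10³ / 335.1 = 11190 N·m.
For a solid shaft τ_max = 16T/(πd³), so d = (16T/(π τ_allow))^(1/3) = (16·11190/(π·1.22×10^8))^(1/3) = 0.07759 m.

77.6 mm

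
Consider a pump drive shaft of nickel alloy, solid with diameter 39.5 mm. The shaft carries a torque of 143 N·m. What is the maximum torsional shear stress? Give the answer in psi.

1710 psi

J = πd⁴/32 = π(0.0395)⁴/32 = 2.390×10^-7 m⁴.
τ_max = T·r/J = 143.0 × 0.0198 / 2.390×10^-7 = 1.182×10^7 Pa.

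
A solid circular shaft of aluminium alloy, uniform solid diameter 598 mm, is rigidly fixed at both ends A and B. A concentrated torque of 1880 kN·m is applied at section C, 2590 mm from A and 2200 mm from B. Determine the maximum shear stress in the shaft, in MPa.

24.2 MPa

With uniform GJ and both ends fixed, compatibility θ_AC = θ_CB gives T_A·a = T_B·b, together with T_A + T_B = T₀.
T_A = T₀·b/(a+b) = 1.880e6·2200/4790 = 863500 N·m; T_B = 1.017e6 N·m.
τ in each portion: τ_AC = 2.06×10^7 Pa, τ_CB = 2.42×10^7 Pa; maximum is in CB.
τ_max = T_CB·r/J = 1.017e6·0.299/0.0126 = 2.421×10^7 Pa.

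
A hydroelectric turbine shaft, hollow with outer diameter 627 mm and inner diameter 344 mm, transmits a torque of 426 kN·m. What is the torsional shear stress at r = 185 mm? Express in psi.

828 psi

J = π(d_o⁴ − d_i⁴)/32 = π(0.627⁴ − 0.344⁴)/32 = 0.01380 m⁴.
Shear stress varies linearly with radius: τ = T·r/J = 426000 × 0.185 / 0.01380 = 5.712×10^6 Pa.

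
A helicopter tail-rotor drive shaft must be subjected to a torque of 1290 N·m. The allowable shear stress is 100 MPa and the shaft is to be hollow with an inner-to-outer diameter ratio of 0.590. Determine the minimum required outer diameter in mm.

42.1 mm

For a hollow shaft with d_i/d_o = 0.590: τ_max = 16T/(π d_o³ (1−k⁴)), so d_o = [16T/(π τ_allow (1−k⁴))]^(1/3) = [16·1290/(π·1.00×10^8·0.8788)]^(1/3) = 0.04213 m.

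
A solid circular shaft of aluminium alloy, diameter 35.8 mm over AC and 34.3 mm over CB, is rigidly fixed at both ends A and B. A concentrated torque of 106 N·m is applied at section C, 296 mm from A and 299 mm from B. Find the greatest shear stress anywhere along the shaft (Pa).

Compatibility: T_A·a/J_AC = T_B·b/J_CB with T_A + T_B = T₀.
J_AC = 1.61×10^-7 m⁴, J_CB = 1.36×10^-7 m⁴, so T_A = T₀·(J_AC/a)/((J_AC/a)+(J_CB/b)) = 57.79 N·m, T_B = 48.21 N·m.
τ in each portion: τ_AC = 6.41×10^6 Pa, τ_CB = 6.08×10^6 Pa; maximum is in AC.
τ_max = T_AC·r/J = 57.79·0.0179/1.61×10^-7 = 6.415×10^6 Pa.

6.41e6 Pa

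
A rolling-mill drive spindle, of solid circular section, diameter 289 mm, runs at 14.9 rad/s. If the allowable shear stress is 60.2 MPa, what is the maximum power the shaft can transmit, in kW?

J = πd⁴/32 = π(0.289)⁴/32 = 6.848×10^-4 m⁴.
T_max = τ_allow·J/r = 6.02×10^7 × 6.848×10^-4 / 0.144 = 285300 N·m.
ω = 14.9 rad/s, so P_max = T_max·ω = 4.251×10^6 W.

4250 kW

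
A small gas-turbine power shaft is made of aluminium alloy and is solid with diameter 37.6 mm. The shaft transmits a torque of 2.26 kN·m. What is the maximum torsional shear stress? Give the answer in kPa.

J = πd⁴/32 = π(0.0376)⁴/32 = 1.962×10^-7 m⁴.
τ_max = T·r/J = 2260 × 0.0188 / 1.962×10^-7 = 2.165×10^8 Pa.

217000 kPa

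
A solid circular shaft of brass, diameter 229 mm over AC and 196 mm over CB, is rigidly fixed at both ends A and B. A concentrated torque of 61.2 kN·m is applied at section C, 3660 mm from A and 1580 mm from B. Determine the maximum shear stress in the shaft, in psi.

Compatibility: T_A·a/J_AC = T_B·b/J_CB with T_A + T_B = T₀.
J_AC = 2.70×10^-4 m⁴, J_CB = 1.45×10^-4 m⁴, so T_A = T₀·(J_AC/a)/((J_AC/a)+(J_CB/b)) = 27280 N·m, T_B = 33920 N·m.
τ in each portion: τ_AC = 1.16×10^7 Pa, τ_CB = 2.29×10^7 Pa; maximum is in CB.
τ_max = T_CB·r/J = 33920·0.0980/1.45×10^-4 = 2.294×10^7 Pa.

3330 psi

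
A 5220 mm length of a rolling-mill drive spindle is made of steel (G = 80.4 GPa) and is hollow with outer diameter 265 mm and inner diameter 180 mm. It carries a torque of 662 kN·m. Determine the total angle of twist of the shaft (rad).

0.113 rad

J = π(d_o⁴ − d_i⁴)/32 = π(0.265⁴ − 0.180⁴)/32 = 3.811×10^-4 m⁴.
θ = T·L/(G·J) = 662000 × 5.22 / (80.4×10⁹ × 3.811×10^-4) = 0.1128 rad.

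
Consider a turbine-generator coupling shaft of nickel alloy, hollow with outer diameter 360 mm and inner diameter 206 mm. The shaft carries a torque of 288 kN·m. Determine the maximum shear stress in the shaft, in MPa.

J = π(d_o⁴ − d_i⁴)/32 = π(0.360⁴ − 0.206⁴)/32 = 1.472×10^-3 m⁴.
τ_max = T·r/J = 288000 × 0.180 / 1.472×10^-3 = 3.521×10^7 Pa.

35.2 MPa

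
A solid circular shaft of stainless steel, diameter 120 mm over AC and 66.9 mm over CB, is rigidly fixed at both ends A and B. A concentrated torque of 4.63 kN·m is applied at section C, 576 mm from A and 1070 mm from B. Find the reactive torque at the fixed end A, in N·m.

4400 N·m

Compatibility: T_A·a/J_AC = T_B·b/J_CB with T_A + T_B = T₀.
J_AC = 2.04×10^-5 m⁴, J_CB = 1.97×10^-6 m⁴, so T_A = T₀·(J_AC/a)/((J_AC/a)+(J_CB/b)) = 4401 N·m, T_B = 228.9 N·m.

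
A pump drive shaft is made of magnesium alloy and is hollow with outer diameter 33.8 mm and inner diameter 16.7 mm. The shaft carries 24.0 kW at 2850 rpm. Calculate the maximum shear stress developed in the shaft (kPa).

11300 kPa

ω = 2π·2850/60 = 298.5 rad/s, so T = P/ω = 24.0×10³ / 298.5 = 80.42 N·m.
J = π(d_o⁴ − d_i⁴)/32 = π(0.0338⁴ − 0.0167⁴)/32 = 1.205×10^-7 m⁴.
τ_max = T·r/J = 80.42 × 0.0169 / 1.205×10^-7 = 1.128×10^7 Pa.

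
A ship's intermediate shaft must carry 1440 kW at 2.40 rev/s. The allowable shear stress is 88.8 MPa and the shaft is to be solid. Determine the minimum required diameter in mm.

176 mm

ω = 2π·2.40 = 15.08 rad/s, so T = P/ω = 1440×10³ / 15.08 = 95490 N·m.
For a solid shaft τ_max = 16T/(πd³), so d = (16T/(π τ_allow))^(1/3) = (16·95490/(π·8.88×10^7))^(1/3) = 0.1763 m.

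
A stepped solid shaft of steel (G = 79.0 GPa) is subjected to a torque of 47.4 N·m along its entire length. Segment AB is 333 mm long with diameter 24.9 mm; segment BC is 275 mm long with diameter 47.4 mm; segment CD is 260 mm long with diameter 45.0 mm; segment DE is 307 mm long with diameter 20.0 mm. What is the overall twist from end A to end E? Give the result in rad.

J_AB = π(0.0249)⁴/32 = 3.77×10^-8 m⁴; J_BC = π(0.0474)⁴/32 = 4.96×10^-7 m⁴; J_CD = π(0.0450)⁴/32 = 4.03×10^-7 m⁴; J_DE = π(0.0200)⁴/32 = 1.57×10^-8 m⁴.
θ = (T/G)·Σ L_i/J_i = (47.40/79.0×10⁹)·(0.333/3.77×10^-8 + 0.275/4.96×10^-7 + 0.260/4.03×10^-7 + 0.307/1.57×10^-8) = 0.01774 rad.

0.0177 rad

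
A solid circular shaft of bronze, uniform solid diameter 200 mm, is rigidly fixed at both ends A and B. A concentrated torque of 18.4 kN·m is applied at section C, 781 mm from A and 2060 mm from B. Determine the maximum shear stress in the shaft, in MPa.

8.49 MPa

With uniform GJ and both ends fixed, compatibility θ_AC = θ_CB gives T_A·a = T_B·b, together with T_A + T_B = T₀.
T_A = T₀·b/(a+b) = 18400·2060/2841 = 13340 N·m; T_B = 5058 N·m.
τ in each portion: τ_AC = 8.49×10^6 Pa, τ_CB = 3.22×10^6 Pa; maximum is in AC.
τ_max = T_AC·r/J = 13340·0.100/1.57×10^-4 = 8.494×10^6 Pa.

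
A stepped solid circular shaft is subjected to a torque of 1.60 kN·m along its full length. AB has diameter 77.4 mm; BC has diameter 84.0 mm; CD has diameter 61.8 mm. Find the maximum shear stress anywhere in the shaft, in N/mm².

Under the same torque, τ_max = 16T/(πd³) is largest where d is smallest — segment CD (d = 61.8 mm).
τ_max = 16·1600/(π·(0.0618)³) = 3.452×10^7 Pa.

34.5 N/mm²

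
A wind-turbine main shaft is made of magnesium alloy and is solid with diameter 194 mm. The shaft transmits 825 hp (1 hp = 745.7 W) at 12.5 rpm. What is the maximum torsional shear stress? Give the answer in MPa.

328 MPa

ω = 2π·12.5/60 = 1.309 rad/s, so T = P/ω = 825×745.7 / 1.309 = 470000 N·m.
J = πd⁴/32 = π(0.194)⁴/32 = 1.391×10^-4 m⁴.
τ_max = T·r/J = 470000 × 0.0970 / 1.391×10^-4 = 3.278×10^8 Pa.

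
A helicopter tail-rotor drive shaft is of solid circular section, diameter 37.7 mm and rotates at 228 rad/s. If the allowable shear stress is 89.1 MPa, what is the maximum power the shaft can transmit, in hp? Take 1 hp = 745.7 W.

J = πd⁴/32 = π(0.0377)⁴/32 = 1.983×10^-7 m⁴.
T_max = τ_allow·J/r = 8.91×10^7 × 1.983×10^-7 / 0.0189 = 937.4 N·m.
ω = 228 rad/s, so P_max = T_max·ω = 2.137×10^5 W.

287 hp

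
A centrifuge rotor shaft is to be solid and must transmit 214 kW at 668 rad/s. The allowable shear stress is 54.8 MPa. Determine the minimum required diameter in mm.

ω = 668 rad/s, so T = P/ω = 214×10³ / 668.0 = 320.4 N·m.
For a solid shaft τ_max = 16T/(πd³), so d = (16T/(π τ_allow))^(1/3) = (16·320.4/(π·5.48×10^7))^(1/3) = 0.03099 m.

31.0 mm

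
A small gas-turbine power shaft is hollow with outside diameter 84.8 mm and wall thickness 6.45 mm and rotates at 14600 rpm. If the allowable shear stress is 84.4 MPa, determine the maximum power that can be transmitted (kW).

7470 kW

J = π(d_o⁴ − d_i⁴)/32 = π(0.0848⁴ − 0.0719⁴)/32 = 2.453×10^-6 m⁴.
T_max = τ_allow·J/r = 8.44×10^7 × 2.453×10^-6 / 0.0424 = 4883 N·m.
ω = 2π·14600/60 = 1529 rad/s, so P_max = T_max·ω = 7.465×10^6 W.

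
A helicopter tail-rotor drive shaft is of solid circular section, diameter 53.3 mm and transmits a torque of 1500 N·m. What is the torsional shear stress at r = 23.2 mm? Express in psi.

J = πd⁴/32 = π(0.0533)⁴/32 = 7.923×10^-7 m⁴.
Shear stress varies linearly with radius: τ = T·r/J = 1500 × 0.0232 / 7.923×10^-7 = 4.392×10^7 Pa.

6370 psi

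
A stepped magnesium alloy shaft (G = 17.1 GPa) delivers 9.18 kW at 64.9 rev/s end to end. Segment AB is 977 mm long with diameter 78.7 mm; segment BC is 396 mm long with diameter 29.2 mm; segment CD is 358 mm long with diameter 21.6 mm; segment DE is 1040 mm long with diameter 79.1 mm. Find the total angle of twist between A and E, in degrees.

ω = 2π·64.9 = 407.8 rad/s, so T = P/ω = 9.18×10³ / 407.8 = 22.51 N·m.
J_AB = π(0.0787)⁴/32 = 3.77×10^-6 m⁴; J_BC = π(0.0292)⁴/32 = 7.14×10^-8 m⁴; J_CD = π(0.0216)⁴/32 = 2.14×10^-8 m⁴; J_DE = π(0.0791)⁴/32 = 3.84×10^-6 m⁴.
θ = (T/G)·Σ L_i/J_i = (22.51/17.1×10⁹)·(0.977/3.77×10^-6 + 0.396/7.14×10^-8 + 0.358/2.14×10^-8 + 1.04/3.84×10^-6) = 0.03006 rad.

1.72°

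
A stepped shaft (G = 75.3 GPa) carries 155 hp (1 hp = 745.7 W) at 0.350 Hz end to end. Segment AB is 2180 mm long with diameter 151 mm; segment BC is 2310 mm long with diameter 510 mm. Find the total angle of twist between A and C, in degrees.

ω = 2π·0.350 = 2.199 rad/s, so T = P/ω = 155×745.7 / 2.199 = 52560 N·m.
J_AB = π(0.151)⁴/32 = 5.10×10^-5 m⁴; J_BC = π(0.510)⁴/32 = 6.64×10^-3 m⁴.
θ = (T/G)·Σ L_i/J_i = (52560/75.3×10⁹)·(2.18/5.10×10^-5 + 2.31/6.64×10^-3) = 0.03006 rad.

1.72°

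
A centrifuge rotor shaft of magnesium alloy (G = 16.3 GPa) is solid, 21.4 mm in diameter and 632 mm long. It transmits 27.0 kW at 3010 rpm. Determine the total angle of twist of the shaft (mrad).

161 mrad

ω = 2π·3010/60 = 315.2 rad/s, so T = P/ω = 27.0×10³ / 315.2 = 85.66 N·m.
J = πd⁴/32 = π(0.0214)⁴/32 = 2.059×10^-8 m⁴.
θ = T·L/(G·J) = 85.66 × 0.632 / (16.3×10⁹ × 2.059×10^-8) = 0.1613 rad.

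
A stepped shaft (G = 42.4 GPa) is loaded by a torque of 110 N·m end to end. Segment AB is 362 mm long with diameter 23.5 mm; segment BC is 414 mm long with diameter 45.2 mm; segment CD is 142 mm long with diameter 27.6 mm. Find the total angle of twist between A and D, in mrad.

J_AB = π(0.0235)⁴/32 = 2.99×10^-8 m⁴; J_BC = π(0.0452)⁴/32 = 4.10×10^-7 m⁴; J_CD = π(0.0276)⁴/32 = 5.70×10^-8 m⁴.
θ = (T/G)·Σ L_i/J_i = (110.0/42.4×10⁹)·(0.362/2.99×10^-8 + 0.414/4.10×10^-7 + 0.142/5.70×10^-8) = 0.04045 rad.

40.5 mrad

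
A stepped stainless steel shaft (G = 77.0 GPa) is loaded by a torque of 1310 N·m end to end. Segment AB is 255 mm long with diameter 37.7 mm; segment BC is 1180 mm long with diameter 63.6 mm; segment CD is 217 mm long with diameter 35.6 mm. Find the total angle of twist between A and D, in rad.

0.0578 rad

J_AB = π(0.0377)⁴/32 = 1.98×10^-7 m⁴; J_BC = π(0.0636)⁴/32 = 1.61×10^-6 m⁴; J_CD = π(0.0356)⁴/32 = 1.58×10^-7 m⁴.
θ = (T/G)·Σ L_i/J_i = (1310/77.0×10⁹)·(0.255/1.98×10^-7 + 1.18/1.61×10^-6 + 0.217/1.58×10^-7) = 0.05779 rad.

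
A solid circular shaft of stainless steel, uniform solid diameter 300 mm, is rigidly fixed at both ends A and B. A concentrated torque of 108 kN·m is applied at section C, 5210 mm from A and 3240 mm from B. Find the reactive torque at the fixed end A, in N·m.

41400 N·m

With uniform GJ and both ends fixed, compatibility θ_AC = θ_CB gives T_A·a = T_B·b, together with T_A + T_B = T₀.
T_A = T₀·b/(a+b) = 108000·3240/8450 = 41410 N·m; T_B = 66590 N·m.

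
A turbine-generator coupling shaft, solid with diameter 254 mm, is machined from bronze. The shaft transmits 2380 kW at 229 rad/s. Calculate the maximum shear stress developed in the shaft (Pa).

3.23e6 Pa

ω = 229 rad/s, so T = P/ω = 2380×10³ / 229.0 = 10390 N·m.
J = πd⁴/32 = π(0.254)⁴/32 = 4.086×10^-4 m⁴.
τ_max = T·r/J = 10390 × 0.127 / 4.086×10^-4 = 3.230×10^6 Pa.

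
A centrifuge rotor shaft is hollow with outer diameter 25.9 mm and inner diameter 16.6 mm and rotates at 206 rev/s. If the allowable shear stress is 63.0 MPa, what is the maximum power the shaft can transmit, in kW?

J = π(d_o⁴ − d_i⁴)/32 = π(0.0259⁴ − 0.0166⁴)/32 = 3.672×10^-8 m⁴.
T_max = τ_allow·J/r = 6.30×10^7 × 3.672×10^-8 / 0.0129 = 178.7 N·m.
ω = 2π·206 = 1294 rad/s, so P_max = T_max·ω = 2.312×10^5 W.

231 kW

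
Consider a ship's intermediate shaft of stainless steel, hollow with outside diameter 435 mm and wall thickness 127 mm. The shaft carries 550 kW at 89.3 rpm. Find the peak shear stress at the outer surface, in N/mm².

ω = 2π·89.3/60 = 9.351 rad/s, so T = P/ω = 550×10³ / 9.351 = 58810 N·m.
J = π(d_o⁴ − d_i⁴)/32 = π(0.435⁴ − 0.181⁴)/32 = 3.410×10^-3 m⁴.
τ_max = T·r/J = 58810 × 0.217 / 3.410×10^-3 = 3.751×10^6 Pa.

3.75 N/mm²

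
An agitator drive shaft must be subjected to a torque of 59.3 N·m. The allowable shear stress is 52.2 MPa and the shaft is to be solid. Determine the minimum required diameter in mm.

For a solid shaft τ_max = 16T/(πd³), so d = (16T/(π τ_allow))^(1/3) = (16·59.30/(π·5.22×10^7))^(1/3) = 0.01795 m.

18.0 mm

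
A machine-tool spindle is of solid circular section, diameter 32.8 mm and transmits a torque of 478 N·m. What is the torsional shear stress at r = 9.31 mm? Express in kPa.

J = πd⁴/32 = π(0.0328)⁴/32 = 1.136×10^-7 m⁴.
Shear stress varies linearly with radius: τ = T·r/J = 478.0 × 0.00931 / 1.136×10^-7 = 3.916×10^7 Pa.

39200 kPa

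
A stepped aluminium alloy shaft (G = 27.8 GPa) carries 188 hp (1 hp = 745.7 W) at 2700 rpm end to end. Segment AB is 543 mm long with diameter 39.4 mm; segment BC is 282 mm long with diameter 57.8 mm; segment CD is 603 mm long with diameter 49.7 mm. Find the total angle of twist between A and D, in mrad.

ω = 2π·2700/60 = 282.7 rad/s, so T = P/ω = 188×745.7 / 282.7 = 495.8 N·m.
J_AB = π(0.0394)⁴/32 = 2.37×10^-7 m⁴; J_BC = π(0.0578)⁴/32 = 1.10×10^-6 m⁴; J_CD = π(0.0497)⁴/32 = 5.99×10^-7 m⁴.
θ = (T/G)·Σ L_i/J_i = (495.8/27.8×10⁹)·(0.543/2.37×10^-7 + 0.282/1.10×10^-6 + 0.603/5.99×10^-7) = 0.06348 rad.

63.5 mrad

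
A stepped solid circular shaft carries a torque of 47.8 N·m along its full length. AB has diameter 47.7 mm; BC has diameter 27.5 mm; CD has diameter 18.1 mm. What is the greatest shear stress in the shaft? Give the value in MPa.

41.1 MPa

Under the same torque, τ_max = 16T/(πd³) is largest where d is smallest — segment CD (d = 18.1 mm).
τ_max = 16·47.80/(π·(0.0181)³) = 4.105×10^7 Pa.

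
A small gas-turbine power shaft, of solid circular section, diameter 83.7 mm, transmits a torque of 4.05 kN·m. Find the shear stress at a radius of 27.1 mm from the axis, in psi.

J = πd⁴/32 = π(0.0837)⁴/32 = 4.818×10^-6 m⁴.
Shear stress varies linearly with radius: τ = T·r/J = 4050 × 0.0271 / 4.818×10^-6 = 2.278×10^7 Pa.

3300 psi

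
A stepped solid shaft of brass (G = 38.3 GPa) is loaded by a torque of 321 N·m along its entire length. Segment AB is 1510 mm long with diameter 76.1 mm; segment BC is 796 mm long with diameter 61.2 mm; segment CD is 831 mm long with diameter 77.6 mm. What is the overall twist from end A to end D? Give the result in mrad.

J_AB = π(0.0761)⁴/32 = 3.29×10^-6 m⁴; J_BC = π(0.0612)⁴/32 = 1.38×10^-6 m⁴; J_CD = π(0.0776)⁴/32 = 3.56×10^-6 m⁴.
θ = (T/G)·Σ L_i/J_i = (321.0/38.3×10⁹)·(1.51/3.29×10^-6 + 0.796/1.38×10^-6 + 0.831/3.56×10^-6) = 0.01064 rad.

10.6 mrad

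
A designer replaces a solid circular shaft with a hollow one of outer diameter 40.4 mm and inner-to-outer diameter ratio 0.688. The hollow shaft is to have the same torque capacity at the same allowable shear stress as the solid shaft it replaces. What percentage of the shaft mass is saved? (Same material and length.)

Equal τ_max and T ⇒ the solid shaft needs d_s³ = d_o³(1−k⁴), so d_s = 40.4·(1−0.688⁴)^(1/3) = 37.12 mm.
Area ratio A_h/A_s = d_o²(1−k²)/d_s² = (1−k²)/(1−k⁴)^(2/3) = 0.6237.
Mass saving = 1 − 0.6237 = 37.6 %.

37.6 %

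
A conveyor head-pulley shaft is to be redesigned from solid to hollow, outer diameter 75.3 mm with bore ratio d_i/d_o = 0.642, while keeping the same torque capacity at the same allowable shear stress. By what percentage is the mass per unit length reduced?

Equal τ_max and T ⇒ the solid shaft needs d_s³ = d_o³(1−k⁴), so d_s = 75.3·(1−0.642⁴)^(1/3) = 70.77 mm.
Area ratio A_h/A_s = d_o²(1−k²)/d_s² = (1−k²)/(1−k⁴)^(2/3) = 0.6655.
Mass saving = 1 − 0.6655 = 33.4 %.

33.4 %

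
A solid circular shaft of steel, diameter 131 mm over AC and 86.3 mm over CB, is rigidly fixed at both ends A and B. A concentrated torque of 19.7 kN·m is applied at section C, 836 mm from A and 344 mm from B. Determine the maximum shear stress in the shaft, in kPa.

Compatibility: T_A·a/J_AC = T_B·b/J_CB with T_A + T_B = T₀.
J_AC = 2.89×10^-5 m⁴, J_CB = 5.45×10^-6 m⁴, so T_A = T₀·(J_AC/a)/((J_AC/a)+(J_CB/b)) = 13510 N·m, T_B = 6186 N·m.
τ in each portion: τ_AC = 3.06×10^7 Pa, τ_CB = 4.90×10^7 Pa; maximum is in CB.
τ_max = T_CB·r/J = 6186·0.0432/5.45×10^-6 = 4.902×10^7 Pa.

49000 kPa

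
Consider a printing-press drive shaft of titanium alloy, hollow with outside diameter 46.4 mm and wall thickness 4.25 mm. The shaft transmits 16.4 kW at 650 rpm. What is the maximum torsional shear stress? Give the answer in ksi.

3.21 ksi

ω = 2π·650/60 = 68.07 rad/s, so T = P/ω = 16.4×10³ / 68.07 = 240.9 N·m.
J = π(d_o⁴ − d_i⁴)/32 = π(0.0464⁴ − 0.0379⁴)/32 = 2.525×10^-7 m⁴.
τ_max = T·r/J = 240.9 × 0.0232 / 2.525×10^-7 = 2.214×10^7 Pa.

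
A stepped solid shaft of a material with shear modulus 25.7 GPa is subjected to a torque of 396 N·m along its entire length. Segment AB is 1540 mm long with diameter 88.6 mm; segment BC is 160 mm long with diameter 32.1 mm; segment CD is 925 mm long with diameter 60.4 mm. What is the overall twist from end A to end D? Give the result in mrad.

J_AB = π(0.0886)⁴/32 = 6.05×10^-6 m⁴; J_BC = π(0.0321)⁴/32 = 1.04×10^-7 m⁴; J_CD = π(0.0604)⁴/32 = 1.31×10^-6 m⁴.
θ = (T/G)·Σ L_i/J_i = (396.0/25.7×10⁹)·(1.54/6.05×10^-6 + 0.160/1.04×10^-7 + 0.925/1.31×10^-6) = 0.03848 rad.

38.5 mrad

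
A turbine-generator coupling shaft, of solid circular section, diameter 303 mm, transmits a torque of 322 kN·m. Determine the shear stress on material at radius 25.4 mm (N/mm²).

9.88 N/mm²

J = πd⁴/32 = π(0.303)⁴/32 = 8.275×10^-4 m⁴.
Shear stress varies linearly with radius: τ = T·r/J = 322000 × 0.0254 / 8.275×10^-4 = 9.884×10^6 Pa.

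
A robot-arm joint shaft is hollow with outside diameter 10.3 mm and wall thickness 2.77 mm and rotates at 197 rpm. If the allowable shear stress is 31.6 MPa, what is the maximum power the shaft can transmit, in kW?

0.133 kW

J = π(d_o⁴ − d_i⁴)/32 = π(0.0103⁴ − 0.00476⁴)/32 = 1.055×10^-9 m⁴.
T_max = τ_allow·J/r = 3.16×10^7 × 1.055×10^-9 / 0.00515 = 6.471 N·m.
ω = 2π·197/60 = 20.63 rad/s, so P_max = T_max·ω = 133.5 W.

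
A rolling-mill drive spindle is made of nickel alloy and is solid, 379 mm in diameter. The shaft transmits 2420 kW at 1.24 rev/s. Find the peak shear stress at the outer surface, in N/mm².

29.1 N/mm²

ω = 2π·1.24 = 7.791 rad/s, so T = P/ω = 2420×10³ / 7.791 = 310600 N·m.
J = πd⁴/32 = π(0.379)⁴/32 = 2.026×10^-3 m⁴.
τ_max = T·r/J = 310600 × 0.190 / 2.026×10^-3 = 2.906×10^7 Pa.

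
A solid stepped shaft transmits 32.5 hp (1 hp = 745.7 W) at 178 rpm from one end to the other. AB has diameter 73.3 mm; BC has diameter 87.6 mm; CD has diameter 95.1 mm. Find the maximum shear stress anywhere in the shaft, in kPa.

ω = 2π·178/60 = 18.64 rad/s, so T = P/ω = 32.5×745.7 / 18.64 = 1300 N·m.
Under the same torque, τ_max = 16T/(πd³) is largest where d is smallest — segment AB (d = 73.3 mm).
τ_max = 16·1300/(π·(0.0733)³) = 1.681×10^7 Pa.

16800 kPa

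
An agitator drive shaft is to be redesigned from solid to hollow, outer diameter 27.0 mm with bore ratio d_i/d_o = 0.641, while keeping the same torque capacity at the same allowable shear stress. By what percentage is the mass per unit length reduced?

Equal τ_max and T ⇒ the solid shaft needs d_s³ = d_o³(1−k⁴), so d_s = 27.0·(1−0.641⁴)^(1/3) = 25.39 mm.
Area ratio A_h/A_s = d_o²(1−k²)/d_s² = (1−k²)/(1−k⁴)^(2/3) = 0.6664.
Mass saving = 1 − 0.6664 = 33.4 %.

33.4 %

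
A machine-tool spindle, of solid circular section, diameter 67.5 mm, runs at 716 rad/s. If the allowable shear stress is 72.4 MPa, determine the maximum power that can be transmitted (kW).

3130 kW

J = πd⁴/32 = π(0.0675)⁴/32 = 2.038×10^-6 m⁴.
T_max = τ_allow·J/r = 7.24×10^7 × 2.038×10^-6 / 0.0338 = 4372 N·m.
ω = 716 rad/s, so P_max = T_max·ω = 3.130×10^6 W.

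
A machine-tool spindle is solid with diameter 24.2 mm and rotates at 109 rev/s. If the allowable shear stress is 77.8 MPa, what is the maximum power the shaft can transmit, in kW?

148 kW

J = πd⁴/32 = π(0.0242)⁴/32 = 3.367×10^-8 m⁴.
T_max = τ_allow·J/r = 7.78×10^7 × 3.367×10^-8 / 0.0121 = 216.5 N·m.
ω = 2π·109 = 684.9 rad/s, so P_max = T_max·ω = 1.483×10^5 W.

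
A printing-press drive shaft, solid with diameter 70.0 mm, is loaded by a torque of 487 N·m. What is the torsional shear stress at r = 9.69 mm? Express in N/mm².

J = πd⁴/32 = π(0.0700)⁴/32 = 2.357×10^-6 m⁴.
Shear stress varies linearly with radius: τ = T·r/J = 487.0 × 0.00969 / 2.357×10^-6 = 2.002×10^6 Pa.

2.00 N/mm²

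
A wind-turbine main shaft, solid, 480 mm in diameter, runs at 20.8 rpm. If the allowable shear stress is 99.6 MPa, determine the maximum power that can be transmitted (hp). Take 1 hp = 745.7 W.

J = πd⁴/32 = π(0.480)⁴/32 = 5.212×10^-3 m⁴.
T_max = τ_allow·J/r = 9.96×10^7 × 5.212×10^-3 / 0.240 = 2.163e6 N·m.
ω = 2π·20.8/60 = 2.178 rad/s, so P_max = T_max·ω = 4.711×10^6 W.

6320 hp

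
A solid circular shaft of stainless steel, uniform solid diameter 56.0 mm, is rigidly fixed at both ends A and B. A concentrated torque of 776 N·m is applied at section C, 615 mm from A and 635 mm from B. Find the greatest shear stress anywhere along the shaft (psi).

With uniform GJ and both ends fixed, compatibility θ_AC = θ_CB gives T_A·a = T_B·b, together with T_A + T_B = T₀.
T_A = T₀·b/(a+b) = 776.0·635/1250 = 394.2 N·m; T_B = 381.8 N·m.
τ in each portion: τ_AC = 1.14×10^7 Pa, τ_CB = 1.11×10^7 Pa; maximum is in AC.
τ_max = T_AC·r/J = 394.2·0.0280/9.65×10^-7 = 1.143×10^7 Pa.

1660 psi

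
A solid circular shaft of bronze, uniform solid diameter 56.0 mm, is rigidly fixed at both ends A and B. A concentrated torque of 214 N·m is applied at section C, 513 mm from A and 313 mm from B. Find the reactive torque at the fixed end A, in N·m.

81.1 N·m

With uniform GJ and both ends fixed, compatibility θ_AC = θ_CB gives T_A·a = T_B·b, together with T_A + T_B = T₀.
T_A = T₀·b/(a+b) = 214.0·313/826.0 = 81.09 N·m; T_B = 132.9 N·m.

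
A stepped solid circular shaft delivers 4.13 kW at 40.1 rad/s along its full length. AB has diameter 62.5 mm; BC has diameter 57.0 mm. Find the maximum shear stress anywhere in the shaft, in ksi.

ω = 40.1 rad/s, so T = P/ω = 4.13×10³ / 40.10 = 103.0 N·m.
Under the same torque, τ_max = 16T/(πd³) is largest where d is smallest — segment BC (d = 57.0 mm).
τ_max = 16·103.0/(π·(0.0570)³) = 2.832×10^6 Pa.

0.411 ksi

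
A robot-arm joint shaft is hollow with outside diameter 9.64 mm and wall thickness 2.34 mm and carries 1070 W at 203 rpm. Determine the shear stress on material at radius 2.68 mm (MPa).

171 MPa

ω = 2π·203/60 = 21.26 rad/s, so T = P/ω = 1070 / 21.26 = 50.33 N·m.
J = π(d_o⁴ − d_i⁴)/32 = π(0.00964⁴ − 0.00496⁴)/32 = 7.884×10^-10 m⁴.
Shear stress varies linearly with radius: τ = T·r/J = 50.33 × 0.00268 / 7.884×10^-10 = 1.711×10^8 Pa.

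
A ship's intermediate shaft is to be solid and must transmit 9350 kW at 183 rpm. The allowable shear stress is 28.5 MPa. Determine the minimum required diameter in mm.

443 mm

ω = 2π·183/60 = 19.16 rad/s, so T = P/ω = 9350×10³ / 19.16 = 487900 N·m.
For a solid shaft τ_max = 16T/(πd³), so d = (16T/(π τ_allow))^(1/3) = (16·487900/(π·2.85×10^7))^(1/3) = 0.4434 m.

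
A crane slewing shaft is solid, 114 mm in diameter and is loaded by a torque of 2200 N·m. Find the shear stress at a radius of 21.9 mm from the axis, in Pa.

J = πd⁴/32 = π(0.114)⁴/32 = 1.658×10^-5 m⁴.
Shear stress varies linearly with radius: τ = T·r/J = 2200 × 0.0219 / 1.658×10^-5 = 2.906×10^6 Pa.

2.91e6 Pa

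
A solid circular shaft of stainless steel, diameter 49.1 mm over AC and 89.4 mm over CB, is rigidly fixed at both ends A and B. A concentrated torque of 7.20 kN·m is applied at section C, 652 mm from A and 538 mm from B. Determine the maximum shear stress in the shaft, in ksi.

Compatibility: T_A·a/J_AC = T_B·b/J_CB with T_A + T_B = T₀.
J_AC = 5.71×10^-7 m⁴, J_CB = 6.27×10^-6 m⁴, so T_A = T₀·(J_AC/a)/((J_AC/a)+(J_CB/b)) = 502.8 N·m, T_B = 6697 N·m.
τ in each portion: τ_AC = 2.16×10^7 Pa, τ_CB = 4.77×10^7 Pa; maximum is in CB.
τ_max = T_CB·r/J = 6697·0.0447/6.27×10^-6 = 4.774×10^7 Pa.

6.92 ksi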